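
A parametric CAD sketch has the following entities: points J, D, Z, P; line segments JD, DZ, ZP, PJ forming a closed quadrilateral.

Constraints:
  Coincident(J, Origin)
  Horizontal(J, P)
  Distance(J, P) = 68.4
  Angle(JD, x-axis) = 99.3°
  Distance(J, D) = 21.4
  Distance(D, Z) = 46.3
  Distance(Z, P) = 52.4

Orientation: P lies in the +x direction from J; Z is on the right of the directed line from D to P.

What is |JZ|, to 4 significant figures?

27.31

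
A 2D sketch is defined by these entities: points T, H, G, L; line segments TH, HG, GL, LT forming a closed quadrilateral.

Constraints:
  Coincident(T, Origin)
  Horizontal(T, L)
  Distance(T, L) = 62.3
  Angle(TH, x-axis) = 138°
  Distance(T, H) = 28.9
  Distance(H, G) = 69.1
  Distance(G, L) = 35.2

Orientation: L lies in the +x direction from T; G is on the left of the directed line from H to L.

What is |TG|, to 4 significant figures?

56.19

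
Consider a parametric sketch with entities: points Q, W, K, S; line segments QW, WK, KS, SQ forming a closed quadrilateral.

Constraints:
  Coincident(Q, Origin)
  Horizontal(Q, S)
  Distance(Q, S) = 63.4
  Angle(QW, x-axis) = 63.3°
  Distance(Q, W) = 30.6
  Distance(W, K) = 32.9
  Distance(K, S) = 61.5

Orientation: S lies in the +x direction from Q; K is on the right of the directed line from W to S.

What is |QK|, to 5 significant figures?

3.9335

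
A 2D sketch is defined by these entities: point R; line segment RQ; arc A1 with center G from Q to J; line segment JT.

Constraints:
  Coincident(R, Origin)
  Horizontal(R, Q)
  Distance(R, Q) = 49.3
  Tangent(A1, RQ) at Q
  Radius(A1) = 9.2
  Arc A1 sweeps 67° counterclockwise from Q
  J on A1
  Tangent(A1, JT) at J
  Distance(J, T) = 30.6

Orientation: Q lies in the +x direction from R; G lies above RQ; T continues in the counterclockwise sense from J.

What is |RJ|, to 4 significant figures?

58.04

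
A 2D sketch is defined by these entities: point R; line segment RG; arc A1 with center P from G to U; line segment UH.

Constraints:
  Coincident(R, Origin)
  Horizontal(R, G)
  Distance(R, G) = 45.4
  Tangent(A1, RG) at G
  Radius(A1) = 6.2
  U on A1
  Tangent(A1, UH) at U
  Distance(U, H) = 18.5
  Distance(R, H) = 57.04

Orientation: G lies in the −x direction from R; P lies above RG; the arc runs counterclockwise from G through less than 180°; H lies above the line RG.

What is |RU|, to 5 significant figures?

41.598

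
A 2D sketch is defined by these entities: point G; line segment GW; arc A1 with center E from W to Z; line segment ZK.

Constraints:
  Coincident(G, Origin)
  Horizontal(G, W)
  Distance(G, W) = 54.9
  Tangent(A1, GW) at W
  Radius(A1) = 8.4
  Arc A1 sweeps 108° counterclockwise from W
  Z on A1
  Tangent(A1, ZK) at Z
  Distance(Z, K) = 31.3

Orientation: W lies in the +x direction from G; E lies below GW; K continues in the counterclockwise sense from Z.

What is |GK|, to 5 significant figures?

69.738

G is at the origin; G and W share the same y with |GW| = 54.9 and W on the +x side, so W = (54.900, 0.0000). Since A1 is tangent to GW there, EW ⟂ GW, so E = W + (0, -8.4) = (54.900, -8.4000). On A1, W sits at bearing 90° from E; a 108° counterclockwise sweep puts Z at bearing 198°, so Z = E + 8.4·(cos 198°, sin 198°) = (46.911, -10.996). A1 meets ZK tangentially, so EZ is at right angles to ZK, so ZK runs along (−sin 198°, cos 198°); with |ZK| = 31.3, K = (56.583, -40.764). Then |GK| = |K − G| = 69.738.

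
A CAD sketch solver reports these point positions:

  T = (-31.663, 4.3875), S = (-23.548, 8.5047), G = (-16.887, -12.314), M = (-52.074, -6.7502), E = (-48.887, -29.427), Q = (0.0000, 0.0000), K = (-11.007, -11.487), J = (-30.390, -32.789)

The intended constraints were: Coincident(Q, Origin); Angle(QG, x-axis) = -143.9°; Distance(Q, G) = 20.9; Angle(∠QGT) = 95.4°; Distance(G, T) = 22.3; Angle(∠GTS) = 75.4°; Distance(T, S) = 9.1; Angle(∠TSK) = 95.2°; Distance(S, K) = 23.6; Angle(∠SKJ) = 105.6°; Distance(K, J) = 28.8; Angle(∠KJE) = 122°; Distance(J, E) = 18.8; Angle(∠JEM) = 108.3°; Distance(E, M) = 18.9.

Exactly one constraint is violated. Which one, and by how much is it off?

Distance(E, M) = 18.9 — off by 4.00.

Q = (0.00, 0.00) ✓; QG at -143.9° ✓; |QG| = 20.90 ✓; ∠QGT = 95.40° ✓; |GT| = 22.30 ✓; ∠GTS = 75.40° ✓; |TS| = 9.100 ✓; ∠TSK = 95.20° ✓; |SK| = 23.60 ✓; ∠SKJ = 105.6° ✓; |KJ| = 28.80 ✓; ∠KJE = 122.0° ✓; |JE| = 18.80 ✓; ∠JEM = 108.3° ✓; |EM| = 22.90 ✗.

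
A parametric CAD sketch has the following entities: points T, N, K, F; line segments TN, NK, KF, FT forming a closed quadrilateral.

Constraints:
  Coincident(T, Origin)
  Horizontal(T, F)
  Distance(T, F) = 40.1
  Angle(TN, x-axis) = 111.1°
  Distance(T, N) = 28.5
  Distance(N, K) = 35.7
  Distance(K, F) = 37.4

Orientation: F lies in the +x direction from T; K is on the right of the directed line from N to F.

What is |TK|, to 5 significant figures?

7.2286

Checks: |NK| = 35.70 ✓; |KF| = 37.40 ✓.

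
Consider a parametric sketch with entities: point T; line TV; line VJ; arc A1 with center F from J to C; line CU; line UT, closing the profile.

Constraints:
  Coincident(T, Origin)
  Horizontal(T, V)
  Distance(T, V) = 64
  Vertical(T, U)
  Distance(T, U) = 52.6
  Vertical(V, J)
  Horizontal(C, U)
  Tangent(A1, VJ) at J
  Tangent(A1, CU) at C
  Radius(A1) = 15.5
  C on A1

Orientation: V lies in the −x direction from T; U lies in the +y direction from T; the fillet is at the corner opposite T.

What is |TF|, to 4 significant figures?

61.06

T is at the origin; T and V share the same y with |TV| = 64.0 and V on the −x side, so V = (-64.00, 0.000). T and U share the same x with |TU| = 52.6 and U on the +y side, so U = (0.000, 52.60). The virtual corner opposite T is at (-64.00, 52.60). A1 meets VJ tangentially, so FJ is at right angles to VJ and tangency of A1 to CU means the radius FC is perpendicular to CU, with radius 15.5, so the center F sits 15.5 in from both sides at F = (-48.50, 37.10). Then |TF| = |F − T| = 61.06.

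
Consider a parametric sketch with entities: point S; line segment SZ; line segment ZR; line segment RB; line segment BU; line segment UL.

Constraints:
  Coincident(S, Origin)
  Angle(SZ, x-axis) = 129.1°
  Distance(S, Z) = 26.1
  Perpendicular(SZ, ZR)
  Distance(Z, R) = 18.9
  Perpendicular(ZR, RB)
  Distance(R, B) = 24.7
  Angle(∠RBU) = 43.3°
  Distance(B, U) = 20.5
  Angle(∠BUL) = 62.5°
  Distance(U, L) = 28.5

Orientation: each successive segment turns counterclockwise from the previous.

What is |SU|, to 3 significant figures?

17.0

S is at the origin; SZ runs at 129.1° with length 26.1, so Z = (-16.5, 20.3). SZ is perpendicular to ZR, so ZR runs at -141°; with |ZR| = 18.9, R = (-31.1, 8.34). The perpendicularity gives RB at right angles to ZR, so RB runs at -50.9°; with |RB| = 24.7, B = (-15.6, -10.8). ∠RBU = 43.3° gives BU at 85.8° from the x-axis; with |BU| = 20.5, U = (-14.0, 9.61). Then |SU| = |U − S| = 17.0.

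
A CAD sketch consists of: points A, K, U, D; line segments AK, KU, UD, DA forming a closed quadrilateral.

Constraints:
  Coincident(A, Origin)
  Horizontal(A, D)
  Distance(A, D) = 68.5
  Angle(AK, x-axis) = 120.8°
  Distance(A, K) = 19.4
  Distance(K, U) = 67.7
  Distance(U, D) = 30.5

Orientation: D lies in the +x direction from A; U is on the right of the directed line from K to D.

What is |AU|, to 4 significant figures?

50.87

Checks: |KU| = 67.70 ✓; |UD| = 30.50 ✓.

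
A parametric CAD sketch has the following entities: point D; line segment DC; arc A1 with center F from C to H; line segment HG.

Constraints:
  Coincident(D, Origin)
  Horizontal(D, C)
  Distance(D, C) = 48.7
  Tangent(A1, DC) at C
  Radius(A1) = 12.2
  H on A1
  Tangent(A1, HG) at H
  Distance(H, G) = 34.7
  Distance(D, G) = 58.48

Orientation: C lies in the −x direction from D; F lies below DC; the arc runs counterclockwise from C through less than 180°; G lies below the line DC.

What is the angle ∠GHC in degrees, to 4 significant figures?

114.8°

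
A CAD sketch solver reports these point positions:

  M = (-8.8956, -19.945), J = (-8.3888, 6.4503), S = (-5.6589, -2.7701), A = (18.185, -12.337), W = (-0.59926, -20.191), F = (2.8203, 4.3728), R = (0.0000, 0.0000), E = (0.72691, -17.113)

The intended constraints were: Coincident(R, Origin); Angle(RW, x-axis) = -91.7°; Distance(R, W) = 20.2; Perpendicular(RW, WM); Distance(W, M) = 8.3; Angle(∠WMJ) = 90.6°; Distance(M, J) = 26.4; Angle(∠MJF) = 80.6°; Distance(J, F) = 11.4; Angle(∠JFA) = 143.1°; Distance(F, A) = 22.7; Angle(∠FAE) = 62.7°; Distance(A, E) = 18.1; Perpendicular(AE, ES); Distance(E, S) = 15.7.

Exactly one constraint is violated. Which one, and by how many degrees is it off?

Perpendicular(AE, ES) — off by 8.70°.

R = (0.00, 0.00) ✓; RW at -91.70° ✓; |RW| = 20.20 ✓; ∠(RW, WM) = 90.00° ✓; |WM| = 8.300 ✓; ∠WMJ = 90.60° ✓; |MJ| = 26.40 ✓; ∠MJF = 80.60° ✓; |JF| = 11.40 ✓; ∠JFA = 143.1° ✓; |FA| = 22.70 ✓; ∠FAE = 62.70° ✓; |AE| = 18.10 ✓; ∠(AE, ES) = 81.30° ✗; |ES| = 15.70 ✓.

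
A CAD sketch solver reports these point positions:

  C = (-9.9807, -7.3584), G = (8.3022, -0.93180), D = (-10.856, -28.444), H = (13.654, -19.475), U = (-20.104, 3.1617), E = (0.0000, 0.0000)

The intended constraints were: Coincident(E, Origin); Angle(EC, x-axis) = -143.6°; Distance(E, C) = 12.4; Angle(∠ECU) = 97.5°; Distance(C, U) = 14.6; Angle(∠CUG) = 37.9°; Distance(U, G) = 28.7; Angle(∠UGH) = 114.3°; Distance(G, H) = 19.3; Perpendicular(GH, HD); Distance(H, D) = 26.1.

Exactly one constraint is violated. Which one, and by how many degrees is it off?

Perpendicular(GH, HD) — off by 4.00°.

E = (0.00, 0.00) ✓; EC at -143.6° ✓; |EC| = 12.40 ✓; ∠ECU = 97.50° ✓; |CU| = 14.60 ✓; ∠CUG = 37.90° ✓; |UG| = 28.70 ✓; ∠UGH = 114.3° ✓; |GH| = 19.30 ✓; ∠(GH, HD) = 86.00° ✗; |HD| = 26.10 ✓.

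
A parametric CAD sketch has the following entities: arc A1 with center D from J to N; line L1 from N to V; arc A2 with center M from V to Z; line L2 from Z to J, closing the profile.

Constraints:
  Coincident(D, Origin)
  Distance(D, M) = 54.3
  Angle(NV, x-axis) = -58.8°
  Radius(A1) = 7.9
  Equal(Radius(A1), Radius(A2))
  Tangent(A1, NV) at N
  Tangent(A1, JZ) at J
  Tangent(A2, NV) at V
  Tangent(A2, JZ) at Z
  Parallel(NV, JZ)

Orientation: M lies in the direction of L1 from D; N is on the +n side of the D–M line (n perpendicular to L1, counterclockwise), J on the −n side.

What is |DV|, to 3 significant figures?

54.9

The slot axis is L1's direction at -58.8°, so u = (cos -58.8°, sin -58.8°) = (0.518, -0.855) and n = (−sin -58.8°, cos -58.8°) = (0.855, 0.518). D is at the origin and M lies 54.3 along u from D, so M = 54.3·u = (28.1, -46.4). Tangency of A1 to both parallel lines with radius 7.9 puts N and J at D ± 7.9·n: N = (6.76, 4.09), J = (-6.76, -4.09). Equal radii place V and Z the same way about M: V = M + 7.9·n = (34.9, -42.4), Z = M − 7.9·n = (21.4, -50.5). Then |DV| = |V − D| = 54.9.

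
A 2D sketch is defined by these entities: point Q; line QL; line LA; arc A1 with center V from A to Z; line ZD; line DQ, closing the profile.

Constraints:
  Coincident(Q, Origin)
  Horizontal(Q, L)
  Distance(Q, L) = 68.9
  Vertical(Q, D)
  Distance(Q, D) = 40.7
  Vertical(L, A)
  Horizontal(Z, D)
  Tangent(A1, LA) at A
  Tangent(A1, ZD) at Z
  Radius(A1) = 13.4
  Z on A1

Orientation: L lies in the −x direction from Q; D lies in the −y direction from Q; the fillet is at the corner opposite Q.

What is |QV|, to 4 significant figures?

61.85

QD is vertical with |QD| = 40.7 and D on the −y side, so D = (0.000, -40.70). The virtual corner opposite Q is at (-68.90, -40.70). A1 meets LA tangentially, so VA is at right angles to LA and since A1 is tangent to ZD there, VZ ⟂ ZD, with radius 13.4, so the center V sits 13.4 in from both sides at V = (-55.50, -27.30). Then |QV| = |V − Q| = 61.85.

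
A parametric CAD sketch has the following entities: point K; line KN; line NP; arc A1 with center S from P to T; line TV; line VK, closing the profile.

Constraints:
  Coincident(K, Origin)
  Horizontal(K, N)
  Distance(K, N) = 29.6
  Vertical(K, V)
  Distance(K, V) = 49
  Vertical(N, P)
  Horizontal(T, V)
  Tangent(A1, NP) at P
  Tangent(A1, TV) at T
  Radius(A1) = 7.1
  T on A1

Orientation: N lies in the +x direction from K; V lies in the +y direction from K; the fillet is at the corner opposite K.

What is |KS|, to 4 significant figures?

47.56

K is at the origin; KN is horizontal with |KN| = 29.6 and N on the +x side, so N = (29.60, 0.000). KV is vertical with |KV| = 49.0 and V on the +y side, so V = (0.000, 49.00). The virtual corner opposite K is at (29.60, 49.00). Since A1 is tangent to NP there, SP ⟂ NP and A1 meets TV tangentially, so ST is at right angles to TV, with radius 7.1, so the center S sits 7.1 in from both sides at S = (22.50, 41.90). Then |KS| = |S − K| = 47.56.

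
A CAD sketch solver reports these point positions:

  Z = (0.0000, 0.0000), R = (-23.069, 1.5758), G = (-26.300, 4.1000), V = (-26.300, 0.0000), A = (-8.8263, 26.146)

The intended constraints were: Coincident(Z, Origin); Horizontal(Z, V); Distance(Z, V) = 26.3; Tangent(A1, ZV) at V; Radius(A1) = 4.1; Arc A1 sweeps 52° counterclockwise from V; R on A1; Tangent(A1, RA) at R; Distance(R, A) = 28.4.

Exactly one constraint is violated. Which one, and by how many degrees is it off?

Tangent(A1, RA) at R — off by 7.90°.

Z = (0.00, 0.00) ✓; Z.y = 0.00, V.y = 0.00 ✓; |ZV| = 26.30 ✓; ∠(GV, VZ) = 90.00° ✓; |GV| = 4.100 ✓; bearing(G→R) − bearing(G→V) = 52.00° ✓; |GR| = 4.100 ✓; ∠(GR, RA) = 82.10° ✗; |RA| = 28.40 ✓.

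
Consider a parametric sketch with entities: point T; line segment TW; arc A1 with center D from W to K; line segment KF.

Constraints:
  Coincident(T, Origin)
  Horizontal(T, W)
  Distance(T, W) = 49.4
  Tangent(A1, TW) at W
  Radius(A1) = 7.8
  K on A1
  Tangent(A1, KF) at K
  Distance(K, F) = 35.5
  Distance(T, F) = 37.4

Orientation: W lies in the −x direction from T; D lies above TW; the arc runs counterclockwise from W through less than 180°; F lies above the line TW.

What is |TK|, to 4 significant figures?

43.39

T is at the origin; TW is horizontal with |TW| = 49.4 and W on the −x side, so W = (-49.40, 0.000). Tangency of A1 to TW means the radius DW is perpendicular to TW, so D = W + (0, 7.8) = (-49.40, 7.800). Since DK ⟂ KF (tangency), |DF| = √(7.8² + 35.5²) = 36.35 regardless of where K sits on A1. So F lies on both circle(T, 37.4) and circle(D, 36.35); the above-TW intersection is F = (-21.24, 30.78). K is the foot of the tangent from F: K = (-43.29, 2.956).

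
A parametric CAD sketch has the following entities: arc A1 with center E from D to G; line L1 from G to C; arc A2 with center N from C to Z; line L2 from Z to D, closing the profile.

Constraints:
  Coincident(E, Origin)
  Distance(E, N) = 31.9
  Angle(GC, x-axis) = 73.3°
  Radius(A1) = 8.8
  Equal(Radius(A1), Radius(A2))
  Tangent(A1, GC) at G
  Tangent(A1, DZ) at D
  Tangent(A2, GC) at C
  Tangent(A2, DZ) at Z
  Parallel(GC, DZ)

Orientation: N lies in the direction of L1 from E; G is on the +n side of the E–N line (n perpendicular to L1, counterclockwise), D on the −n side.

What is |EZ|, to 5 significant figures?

33.092

The slot axis is L1's direction at 73.3°, so u = (cos 73.3°, sin 73.3°) = (0.28736, 0.95782) and n = (−sin 73.3°, cos 73.3°) = (-0.95782, 0.28736). E is at the origin and N lies 31.9 along u from E, so N = 31.9·u = (9.1668, 30.555). Tangency of A1 to both parallel lines with radius 8.8 puts G and D at E ± 8.8·n: G = (-8.4288, 2.5288), D = (8.4288, -2.5288). Equal radii place C and Z the same way about N: C = N + 8.8·n = (0.73796, 33.083), Z = N − 8.8·n = (17.596, 28.026). Then |EZ| = |Z − E| = 33.092.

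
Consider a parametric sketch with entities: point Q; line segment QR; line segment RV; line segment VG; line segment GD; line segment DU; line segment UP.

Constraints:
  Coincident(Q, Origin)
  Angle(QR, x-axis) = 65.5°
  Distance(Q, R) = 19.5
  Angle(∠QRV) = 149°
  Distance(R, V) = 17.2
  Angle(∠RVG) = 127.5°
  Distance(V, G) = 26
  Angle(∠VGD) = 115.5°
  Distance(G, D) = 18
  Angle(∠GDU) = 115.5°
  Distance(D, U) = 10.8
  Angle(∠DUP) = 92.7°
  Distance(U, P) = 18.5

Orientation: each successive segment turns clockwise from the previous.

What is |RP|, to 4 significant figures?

22.51

Q is at the origin; QR runs at 65.5° with length 19.5, so R = (8.087, 17.74). ∠QRV = 149.0° gives RV at 34.50° from the x-axis; with |RV| = 17.2, V = (22.26, 27.49). ∠RVG = 127.5° gives VG at -18.00° from the x-axis; with |VG| = 26.0, G = (46.99, 19.45). ∠VGD = 115.5° gives GD at -82.50° from the x-axis; with |GD| = 18.0, D = (49.34, 1.606). ∠GDU = 115.5° gives DU at -147.0° from the x-axis; with |DU| = 10.8, U = (40.28, -4.276). ∠DUP = 92.7° gives UP at 125.7° from the x-axis; with |UP| = 18.5, P = (29.49, 10.75). Then |RP| = |P − R| = 22.51.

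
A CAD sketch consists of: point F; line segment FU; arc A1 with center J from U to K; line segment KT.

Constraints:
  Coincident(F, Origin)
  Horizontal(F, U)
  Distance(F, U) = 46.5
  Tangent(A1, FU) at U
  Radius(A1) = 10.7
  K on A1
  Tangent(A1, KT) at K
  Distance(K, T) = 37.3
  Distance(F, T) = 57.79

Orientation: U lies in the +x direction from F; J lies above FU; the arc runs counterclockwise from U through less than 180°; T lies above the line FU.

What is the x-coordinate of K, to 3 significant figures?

55.2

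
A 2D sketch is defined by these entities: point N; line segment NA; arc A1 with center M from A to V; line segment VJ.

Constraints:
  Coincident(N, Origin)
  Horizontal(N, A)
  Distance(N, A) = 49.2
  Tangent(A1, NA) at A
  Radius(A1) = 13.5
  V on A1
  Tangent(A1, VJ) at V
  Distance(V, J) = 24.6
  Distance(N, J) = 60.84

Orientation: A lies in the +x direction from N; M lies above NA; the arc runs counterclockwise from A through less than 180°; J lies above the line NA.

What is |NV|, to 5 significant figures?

63.699

N is at the origin; NA is horizontal with |NA| = 49.2 and A on the +x side, so A = (49.200, 0.0000). The tangent condition forces MA to be normal to NA, so M = A + (0, 13.5) = (49.200, 13.500). Since MV ⟂ VJ (tangency), |MJ| = √(13.5² + 24.6²) = 28.061 regardless of where V sits on A1. So J lies on both circle(N, 60.84) and circle(M, 28.061); the above-NA intersection is J = (44.760, 41.207). V is the foot of the tangent from J: V = (59.858, 21.786).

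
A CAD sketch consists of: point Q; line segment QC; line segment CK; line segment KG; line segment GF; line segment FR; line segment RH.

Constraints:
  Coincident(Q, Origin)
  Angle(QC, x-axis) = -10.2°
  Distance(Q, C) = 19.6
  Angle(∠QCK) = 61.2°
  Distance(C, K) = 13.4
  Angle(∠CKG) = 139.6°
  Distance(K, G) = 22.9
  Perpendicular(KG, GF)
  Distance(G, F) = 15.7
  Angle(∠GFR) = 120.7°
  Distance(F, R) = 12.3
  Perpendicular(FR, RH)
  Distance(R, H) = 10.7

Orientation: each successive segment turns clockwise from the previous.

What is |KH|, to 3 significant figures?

14.5

∠GFR = 120.7° gives FR at 41.3° from the x-axis; with |FR| = 12.3, R = (-5.30, 5.45). FR is perpendicular to RH, so RH runs at -48.7°; with |RH| = 10.7, H = (1.76, -2.59). Then |KH| = |H − K| = 14.5.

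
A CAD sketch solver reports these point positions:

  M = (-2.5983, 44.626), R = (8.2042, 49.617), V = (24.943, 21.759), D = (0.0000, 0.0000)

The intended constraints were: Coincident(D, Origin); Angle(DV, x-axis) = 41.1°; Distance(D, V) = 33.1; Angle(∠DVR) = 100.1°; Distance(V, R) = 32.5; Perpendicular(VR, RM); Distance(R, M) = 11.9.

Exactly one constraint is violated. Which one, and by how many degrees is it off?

Perpendicular(VR, RM) — off by 6.20°.

D = (0.00, 0.00) ✓; DV at 41.10° ✓; |DV| = 33.10 ✓; ∠DVR = 100.1° ✓; |VR| = 32.50 ✓; ∠(VR, RM) = 83.80° ✗; |RM| = 11.90 ✓.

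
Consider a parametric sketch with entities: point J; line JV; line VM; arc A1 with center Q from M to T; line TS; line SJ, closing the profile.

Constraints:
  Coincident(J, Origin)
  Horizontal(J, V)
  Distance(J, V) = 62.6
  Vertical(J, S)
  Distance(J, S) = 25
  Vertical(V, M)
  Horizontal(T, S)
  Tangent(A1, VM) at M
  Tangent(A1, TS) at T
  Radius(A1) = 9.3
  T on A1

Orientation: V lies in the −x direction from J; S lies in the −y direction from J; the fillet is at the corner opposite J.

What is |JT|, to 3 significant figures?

58.9

The virtual corner opposite J is at (-62.6, -25.0). A1 meets VM tangentially, so QM is at right angles to VM and since A1 is tangent to TS there, QT ⟂ TS, with radius 9.3, so the center Q sits 9.3 in from both sides at Q = (-53.3, -15.7). That places the tangent points at M = (-62.6, -15.7) on VM and T = (-53.3, -25.0) on TS. Then |JT| = |T − J| = 58.9.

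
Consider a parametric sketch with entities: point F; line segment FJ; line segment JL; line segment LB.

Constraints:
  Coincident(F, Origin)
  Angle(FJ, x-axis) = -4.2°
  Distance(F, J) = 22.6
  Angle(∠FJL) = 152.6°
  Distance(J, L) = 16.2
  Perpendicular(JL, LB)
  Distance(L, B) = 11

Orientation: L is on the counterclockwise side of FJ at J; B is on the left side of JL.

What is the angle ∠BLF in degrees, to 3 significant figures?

74.0°

F is at the origin; FJ runs at -4.2° with length 22.6, so J = 22.6·(cos -4.2°, sin -4.2°) = (22.5, -1.66). ∠FJL = 152.6°, so JL runs at -4.2° + (180° − 152.6°) = 23.2° from the x-axis; with |JL| = 16.2, L = J + 16.2·(cos 23.2°, sin 23.2°) = (37.4, 4.73). JL ⟂ LB; with |LB| = 11.0 on the left of JL, B = L + 11.0·(-0.394, 0.919) = (33.1, 14.8). Then cos ∠BLF = LB·LF / (|LB||LF|), giving 74.0°.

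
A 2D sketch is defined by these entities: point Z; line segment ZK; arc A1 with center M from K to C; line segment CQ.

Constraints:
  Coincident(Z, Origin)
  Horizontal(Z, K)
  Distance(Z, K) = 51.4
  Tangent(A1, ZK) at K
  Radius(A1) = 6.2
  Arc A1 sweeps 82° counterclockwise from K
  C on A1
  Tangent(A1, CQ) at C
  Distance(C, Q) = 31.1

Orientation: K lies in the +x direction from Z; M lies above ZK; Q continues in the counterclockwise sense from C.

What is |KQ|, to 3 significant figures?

37.6

Z is at the origin; Z and K share the same y with |ZK| = 51.4 and K on the +x side, so K = (51.4, 0.00). The tangent condition forces MK to be normal to ZK, so M = K + (0, 6.2) = (51.4, 6.20). On A1, K sits at bearing -90° from M; an 82° counterclockwise sweep puts C at bearing -8°, so C = M + 6.2·(cos -8°, sin -8°) = (57.5, 5.34). A1 meets CQ tangentially, so MC is at right angles to CQ, so CQ runs along (−sin -8°, cos -8°); with |CQ| = 31.1, Q = (61.9, 36.1). Then |KQ| = |Q − K| = 37.6.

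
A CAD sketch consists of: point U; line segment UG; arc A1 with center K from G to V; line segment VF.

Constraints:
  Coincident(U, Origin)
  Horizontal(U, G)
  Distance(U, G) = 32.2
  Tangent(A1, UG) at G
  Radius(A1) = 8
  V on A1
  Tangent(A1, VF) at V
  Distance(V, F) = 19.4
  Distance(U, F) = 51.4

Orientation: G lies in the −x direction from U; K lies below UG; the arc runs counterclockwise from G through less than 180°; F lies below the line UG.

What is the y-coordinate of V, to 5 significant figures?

-5.8125

Checks: |KV| = 8.000 ✓; ∠(KV, VF) = 90.00° ✓; |VF| = 19.40 ✓; |UF| = 51.40 ✓.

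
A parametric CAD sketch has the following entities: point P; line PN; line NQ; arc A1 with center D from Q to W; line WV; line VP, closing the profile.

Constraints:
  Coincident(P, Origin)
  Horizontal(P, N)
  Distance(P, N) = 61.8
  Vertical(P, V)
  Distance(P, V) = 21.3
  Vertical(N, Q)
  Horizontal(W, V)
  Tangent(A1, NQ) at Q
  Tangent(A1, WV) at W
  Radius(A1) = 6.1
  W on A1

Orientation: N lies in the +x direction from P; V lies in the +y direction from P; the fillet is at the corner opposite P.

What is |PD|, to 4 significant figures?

57.74

P is at the origin; P and N share the same y with |PN| = 61.8 and N on the +x side, so N = (61.80, 0.000). P and V share the same x with |PV| = 21.3 and V on the +y side, so V = (0.000, 21.30). The virtual corner opposite P is at (61.80, 21.30). A1 meets NQ tangentially, so DQ is at right angles to NQ and the tangent condition forces DW to be normal to WV, with radius 6.1, so the center D sits 6.1 in from both sides at D = (55.70, 15.20). Then |PD| = |D − P| = 57.74.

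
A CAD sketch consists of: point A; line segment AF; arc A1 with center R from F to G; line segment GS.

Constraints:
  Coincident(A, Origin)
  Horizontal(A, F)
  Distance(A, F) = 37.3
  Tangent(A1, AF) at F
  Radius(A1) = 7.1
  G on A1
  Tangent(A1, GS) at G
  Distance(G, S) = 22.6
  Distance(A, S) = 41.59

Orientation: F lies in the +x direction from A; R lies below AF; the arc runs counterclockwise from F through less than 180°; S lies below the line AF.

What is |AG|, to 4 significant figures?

30.97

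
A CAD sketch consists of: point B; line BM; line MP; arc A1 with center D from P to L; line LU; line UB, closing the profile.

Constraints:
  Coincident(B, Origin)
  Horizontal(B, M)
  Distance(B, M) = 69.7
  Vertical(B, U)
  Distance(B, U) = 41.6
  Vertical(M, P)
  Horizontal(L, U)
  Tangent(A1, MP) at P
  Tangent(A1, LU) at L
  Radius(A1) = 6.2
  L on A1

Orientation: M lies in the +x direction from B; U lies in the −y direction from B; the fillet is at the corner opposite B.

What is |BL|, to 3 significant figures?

75.9

B is at the origin; B and M share the same y with |BM| = 69.7 and M on the +x side, so M = (69.7, 0.00). B and U share the same x with |BU| = 41.6 and U on the −y side, so U = (0.00, -41.6). The virtual corner opposite B is at (69.7, -41.6). A1 meets MP tangentially, so DP is at right angles to MP and tangency of A1 to LU means the radius DL is perpendicular to LU, with radius 6.2, so the center D sits 6.2 in from both sides at D = (63.5, -35.4). That places the tangent points at P = (69.7, -35.4) on MP and L = (63.5, -41.6) on LU. Then |BL| = |L − B| = 75.9.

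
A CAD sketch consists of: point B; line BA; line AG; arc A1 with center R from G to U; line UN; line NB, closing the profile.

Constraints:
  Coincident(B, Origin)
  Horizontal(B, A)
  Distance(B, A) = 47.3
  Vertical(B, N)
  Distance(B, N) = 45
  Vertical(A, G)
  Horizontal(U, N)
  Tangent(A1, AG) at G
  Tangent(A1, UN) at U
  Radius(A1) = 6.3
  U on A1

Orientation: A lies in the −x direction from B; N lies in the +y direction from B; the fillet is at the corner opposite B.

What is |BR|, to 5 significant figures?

56.380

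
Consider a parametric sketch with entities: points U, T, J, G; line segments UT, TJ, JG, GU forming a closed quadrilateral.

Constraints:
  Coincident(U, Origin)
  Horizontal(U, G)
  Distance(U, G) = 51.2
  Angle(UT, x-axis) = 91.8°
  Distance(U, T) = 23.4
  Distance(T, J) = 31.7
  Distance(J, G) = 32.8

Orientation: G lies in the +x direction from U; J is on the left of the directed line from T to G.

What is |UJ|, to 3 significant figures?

40.2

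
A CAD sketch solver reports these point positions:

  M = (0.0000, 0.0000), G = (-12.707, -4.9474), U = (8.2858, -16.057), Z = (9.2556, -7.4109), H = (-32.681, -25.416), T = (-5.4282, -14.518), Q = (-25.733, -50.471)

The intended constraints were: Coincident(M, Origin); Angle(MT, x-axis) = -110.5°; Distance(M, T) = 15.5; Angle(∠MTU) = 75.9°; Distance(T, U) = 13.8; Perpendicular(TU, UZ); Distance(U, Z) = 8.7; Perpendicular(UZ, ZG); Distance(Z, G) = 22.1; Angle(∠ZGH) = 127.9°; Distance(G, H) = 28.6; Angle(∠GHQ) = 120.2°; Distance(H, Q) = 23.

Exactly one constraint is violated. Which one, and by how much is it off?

Distance(H, Q) = 23 — off by 3.00.

M = (0.00, 0.00) ✓; MT at -110.5° ✓; |MT| = 15.50 ✓; ∠MTU = 75.90° ✓; |TU| = 13.80 ✓; ∠(TU, UZ) = 90.00° ✓; |UZ| = 8.700 ✓; ∠(UZ, ZG) = 90.00° ✓; |ZG| = 22.10 ✓; ∠ZGH = 127.9° ✓; |GH| = 28.60 ✓; ∠GHQ = 120.2° ✓; |HQ| = 26.00 ✗.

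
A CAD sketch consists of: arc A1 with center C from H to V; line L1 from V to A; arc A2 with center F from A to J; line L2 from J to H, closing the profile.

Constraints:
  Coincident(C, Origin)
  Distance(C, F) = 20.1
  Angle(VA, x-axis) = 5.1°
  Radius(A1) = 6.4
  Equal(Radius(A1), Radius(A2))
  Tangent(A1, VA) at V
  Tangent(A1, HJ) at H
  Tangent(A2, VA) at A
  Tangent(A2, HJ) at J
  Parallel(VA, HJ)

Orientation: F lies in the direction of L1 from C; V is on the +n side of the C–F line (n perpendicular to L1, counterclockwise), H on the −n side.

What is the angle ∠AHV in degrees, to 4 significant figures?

57.51°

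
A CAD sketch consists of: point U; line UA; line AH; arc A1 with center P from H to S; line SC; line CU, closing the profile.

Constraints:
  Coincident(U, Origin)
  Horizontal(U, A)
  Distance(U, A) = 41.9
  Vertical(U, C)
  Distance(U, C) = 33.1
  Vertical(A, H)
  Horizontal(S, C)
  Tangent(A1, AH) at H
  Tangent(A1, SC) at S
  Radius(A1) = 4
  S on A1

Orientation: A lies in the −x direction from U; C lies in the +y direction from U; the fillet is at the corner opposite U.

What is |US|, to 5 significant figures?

50.319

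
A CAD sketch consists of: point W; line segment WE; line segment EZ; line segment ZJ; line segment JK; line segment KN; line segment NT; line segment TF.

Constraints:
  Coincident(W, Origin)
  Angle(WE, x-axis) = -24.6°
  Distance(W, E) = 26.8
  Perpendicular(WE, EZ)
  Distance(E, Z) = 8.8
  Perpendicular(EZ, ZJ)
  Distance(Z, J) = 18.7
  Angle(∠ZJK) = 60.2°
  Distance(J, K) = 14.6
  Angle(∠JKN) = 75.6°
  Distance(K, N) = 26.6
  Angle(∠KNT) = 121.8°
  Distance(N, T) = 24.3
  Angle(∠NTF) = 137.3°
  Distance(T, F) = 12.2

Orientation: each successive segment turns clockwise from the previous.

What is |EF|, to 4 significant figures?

46.02

W is at the origin; WE runs at -24.6° with length 26.8, so E = (24.37, -11.16). The perpendicularity gives EZ at right angles to WE, so EZ runs at -114.6°; with |EZ| = 8.8, Z = (20.70, -19.16). EZ ⟂ ZJ, so ZJ runs at 155.4°; with |ZJ| = 18.7, J = (3.702, -11.37). ∠ZJK = 60.2° gives JK at 35.60° from the x-axis; with |JK| = 14.6, K = (15.57, -2.874). ∠JKN = 75.6° gives KN at -68.80° from the x-axis; with |KN| = 26.6, N = (25.19, -27.67). ∠KNT = 121.8° gives NT at -127.0° from the x-axis; with |NT| = 24.3, T = (10.57, -47.08). ∠NTF = 137.3° gives TF at -169.7° from the x-axis; with |TF| = 12.2, F = (-1.435, -49.26). Then |EF| = |F − E| = 46.02.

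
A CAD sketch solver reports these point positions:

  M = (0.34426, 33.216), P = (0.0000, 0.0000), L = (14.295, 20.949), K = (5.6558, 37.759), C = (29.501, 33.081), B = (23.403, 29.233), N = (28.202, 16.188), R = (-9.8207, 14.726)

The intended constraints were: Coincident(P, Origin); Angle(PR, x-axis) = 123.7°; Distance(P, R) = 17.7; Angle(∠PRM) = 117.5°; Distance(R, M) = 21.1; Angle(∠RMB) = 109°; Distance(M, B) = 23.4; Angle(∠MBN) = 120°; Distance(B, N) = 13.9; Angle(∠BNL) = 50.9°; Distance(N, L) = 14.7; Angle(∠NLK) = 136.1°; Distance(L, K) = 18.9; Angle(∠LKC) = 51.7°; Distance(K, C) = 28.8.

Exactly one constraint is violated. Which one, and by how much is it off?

Distance(K, C) = 28.8 — off by 4.50.

P = (0.00, 0.00) ✓; PR at 123.7° ✓; |PR| = 17.70 ✓; ∠PRM = 117.5° ✓; |RM| = 21.10 ✓; ∠RMB = 109.0° ✓; |MB| = 23.40 ✓; ∠MBN = 120.0° ✓; |BN| = 13.90 ✓; ∠BNL = 50.90° ✓; |NL| = 14.70 ✓; ∠NLK = 136.1° ✓; |LK| = 18.90 ✓; ∠LKC = 51.70° ✓; |KC| = 24.30 ✗.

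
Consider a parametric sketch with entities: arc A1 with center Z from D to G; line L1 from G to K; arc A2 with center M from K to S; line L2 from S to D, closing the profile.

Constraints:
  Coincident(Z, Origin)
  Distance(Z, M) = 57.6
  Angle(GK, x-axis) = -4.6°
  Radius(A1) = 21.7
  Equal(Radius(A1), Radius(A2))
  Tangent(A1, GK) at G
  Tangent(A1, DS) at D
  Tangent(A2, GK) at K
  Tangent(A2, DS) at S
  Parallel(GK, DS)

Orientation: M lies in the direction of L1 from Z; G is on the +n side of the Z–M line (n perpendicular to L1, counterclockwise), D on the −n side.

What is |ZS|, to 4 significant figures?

61.55

Tangency of A1 to both parallel lines with radius 21.7 puts G and D at Z ± 21.7·n: G = (1.740, 21.63), D = (-1.740, -21.63). Equal radii place K and S the same way about M: K = M + 21.7·n = (59.15, 17.01), S = M − 21.7·n = (55.67, -26.25). Then |ZS| = |S − Z| = 61.55.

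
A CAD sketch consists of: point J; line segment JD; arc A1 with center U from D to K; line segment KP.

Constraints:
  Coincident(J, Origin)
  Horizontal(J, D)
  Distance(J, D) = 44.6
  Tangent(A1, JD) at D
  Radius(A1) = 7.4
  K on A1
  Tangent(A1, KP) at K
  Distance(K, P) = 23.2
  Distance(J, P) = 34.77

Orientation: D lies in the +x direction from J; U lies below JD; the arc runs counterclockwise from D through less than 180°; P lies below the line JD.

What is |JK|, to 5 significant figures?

38.491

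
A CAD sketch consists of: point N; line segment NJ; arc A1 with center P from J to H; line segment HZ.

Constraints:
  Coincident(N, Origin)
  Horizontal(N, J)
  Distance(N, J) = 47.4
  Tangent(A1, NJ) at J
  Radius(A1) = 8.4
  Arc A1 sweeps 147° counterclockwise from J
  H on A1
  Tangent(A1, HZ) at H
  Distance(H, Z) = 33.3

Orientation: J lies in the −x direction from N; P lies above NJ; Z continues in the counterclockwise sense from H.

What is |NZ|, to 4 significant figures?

78.32

N is at the origin; NJ is horizontal with |NJ| = 47.4 and J on the −x side, so J = (-47.40, 0.000). The tangent condition forces PJ to be normal to NJ, so P = J + (0, 8.4) = (-47.40, 8.400). On A1, J sits at bearing -90° from P; a 147° counterclockwise sweep puts H at bearing 57°, so H = P + 8.4·(cos 57°, sin 57°) = (-42.83, 15.44). The tangent condition forces PH to be normal to HZ, so HZ runs along (−sin 57°, cos 57°); with |HZ| = 33.3, Z = (-70.75, 33.58). Then |NZ| = |Z − N| = 78.32.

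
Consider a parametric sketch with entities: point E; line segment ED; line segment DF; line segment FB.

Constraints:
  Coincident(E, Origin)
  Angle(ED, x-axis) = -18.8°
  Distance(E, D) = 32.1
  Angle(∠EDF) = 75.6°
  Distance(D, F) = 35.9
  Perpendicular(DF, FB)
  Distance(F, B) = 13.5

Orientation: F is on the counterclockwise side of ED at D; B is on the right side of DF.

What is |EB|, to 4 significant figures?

52.61

E is at the origin; ED runs at -18.8° with length 32.1, so D = 32.1·(cos -18.8°, sin -18.8°) = (30.39, -10.34). ∠EDF = 75.6°, so DF runs at -18.8° + (180° − 75.6°) = 85.60° from the x-axis; with |DF| = 35.9, F = D + 35.9·(cos 85.60°, sin 85.60°) = (33.14, 25.45). DF is perpendicular to FB; with |FB| = 13.5 on the right of DF, B = F + 13.5·(0.9971, -0.07672) = (46.60, 24.41). Then |EB| = |B − E| = 52.61.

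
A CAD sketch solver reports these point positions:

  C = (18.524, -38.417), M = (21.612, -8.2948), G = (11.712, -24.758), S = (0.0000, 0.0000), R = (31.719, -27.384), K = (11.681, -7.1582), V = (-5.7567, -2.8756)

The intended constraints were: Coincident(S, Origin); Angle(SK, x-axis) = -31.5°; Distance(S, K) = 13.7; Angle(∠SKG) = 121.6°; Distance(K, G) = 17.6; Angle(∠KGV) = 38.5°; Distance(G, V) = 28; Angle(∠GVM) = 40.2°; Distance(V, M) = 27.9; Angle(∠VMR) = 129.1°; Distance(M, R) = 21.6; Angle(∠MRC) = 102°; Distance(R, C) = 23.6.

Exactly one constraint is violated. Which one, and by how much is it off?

Distance(R, C) = 23.6 — off by 6.40.

S = (0.00, 0.00) ✓; SK at -31.50° ✓; |SK| = 13.70 ✓; ∠SKG = 121.6° ✓; |KG| = 17.60 ✓; ∠KGV = 38.50° ✓; |GV| = 28.00 ✓; ∠GVM = 40.20° ✓; |VM| = 27.90 ✓; ∠VMR = 129.1° ✓; |MR| = 21.60 ✓; ∠MRC = 102.0° ✓; |RC| = 17.20 ✗.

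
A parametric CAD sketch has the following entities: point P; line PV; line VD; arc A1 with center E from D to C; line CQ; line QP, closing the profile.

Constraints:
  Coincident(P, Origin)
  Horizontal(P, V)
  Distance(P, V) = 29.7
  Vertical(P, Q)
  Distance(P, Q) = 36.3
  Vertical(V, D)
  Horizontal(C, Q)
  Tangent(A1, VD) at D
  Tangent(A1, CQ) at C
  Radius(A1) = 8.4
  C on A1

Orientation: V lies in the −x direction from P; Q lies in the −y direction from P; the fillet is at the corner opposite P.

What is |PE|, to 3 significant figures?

35.1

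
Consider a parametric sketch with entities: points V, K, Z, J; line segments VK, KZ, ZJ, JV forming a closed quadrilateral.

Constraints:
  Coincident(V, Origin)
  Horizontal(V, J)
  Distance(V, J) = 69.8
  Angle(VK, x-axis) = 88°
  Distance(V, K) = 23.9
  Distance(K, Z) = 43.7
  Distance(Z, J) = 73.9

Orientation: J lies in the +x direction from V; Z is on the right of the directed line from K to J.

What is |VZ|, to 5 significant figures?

19.807

V is at the origin; VJ is horizontal with |VJ| = 69.8 and J in +x, so J = (69.8, 0). VK runs at 88.0° with |VK| = 23.9, so K = (0.83410, 23.885). Z is determined by |KZ| = 43.7 and |ZJ| = 73.9 together: it lies at the intersection of circle(K, 43.7) and circle(J, 73.9). With |KJ| = 72.985, the foot of the radical line on KJ is 12.162 from K and the perpendicular offset is √(43.7² − 12.162²) = 41.974. Taking the right-of-KJ solution: Z = (-1.4101, -19.757).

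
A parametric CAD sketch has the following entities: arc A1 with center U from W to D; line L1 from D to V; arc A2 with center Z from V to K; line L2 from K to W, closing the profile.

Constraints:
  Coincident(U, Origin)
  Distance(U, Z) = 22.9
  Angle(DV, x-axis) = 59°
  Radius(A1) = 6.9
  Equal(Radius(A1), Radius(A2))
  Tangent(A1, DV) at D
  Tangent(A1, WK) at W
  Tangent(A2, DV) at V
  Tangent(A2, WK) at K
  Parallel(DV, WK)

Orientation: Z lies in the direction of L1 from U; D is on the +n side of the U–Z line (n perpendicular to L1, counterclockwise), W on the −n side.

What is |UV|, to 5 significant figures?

23.917

Tangency of A1 to both parallel lines with radius 6.9 puts D and W at U ± 6.9·n: D = (-5.9145, 3.5538), W = (5.9145, -3.5538). Equal radii place V and K the same way about Z: V = Z + 6.9·n = (5.8799, 23.183), K = Z − 6.9·n = (17.709, 16.075). Then |UV| = |V − U| = 23.917.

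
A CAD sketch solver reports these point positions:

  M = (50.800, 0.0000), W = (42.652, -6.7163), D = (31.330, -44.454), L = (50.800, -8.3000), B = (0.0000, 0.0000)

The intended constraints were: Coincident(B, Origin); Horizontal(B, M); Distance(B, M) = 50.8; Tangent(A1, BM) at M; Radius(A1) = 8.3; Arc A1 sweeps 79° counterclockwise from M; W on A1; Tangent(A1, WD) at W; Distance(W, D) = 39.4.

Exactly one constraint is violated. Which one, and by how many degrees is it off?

Tangent(A1, WD) at W — off by 5.70°.

B = (0.00, 0.00) ✓; B.y = 0.00, M.y = 0.00 ✓; |BM| = 50.80 ✓; ∠(LM, MB) = 90.00° ✓; |LM| = 8.300 ✓; bearing(L→W) − bearing(L→M) = 79.00° ✓; |LW| = 8.300 ✓; ∠(LW, WD) = 95.70° ✗; |WD| = 39.40 ✓.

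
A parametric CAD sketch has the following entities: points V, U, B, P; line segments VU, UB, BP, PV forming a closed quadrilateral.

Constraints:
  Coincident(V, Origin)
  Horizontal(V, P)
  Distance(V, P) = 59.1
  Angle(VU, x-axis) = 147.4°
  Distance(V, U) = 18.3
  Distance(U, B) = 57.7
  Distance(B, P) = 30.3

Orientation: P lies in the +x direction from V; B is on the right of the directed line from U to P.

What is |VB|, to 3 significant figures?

39.4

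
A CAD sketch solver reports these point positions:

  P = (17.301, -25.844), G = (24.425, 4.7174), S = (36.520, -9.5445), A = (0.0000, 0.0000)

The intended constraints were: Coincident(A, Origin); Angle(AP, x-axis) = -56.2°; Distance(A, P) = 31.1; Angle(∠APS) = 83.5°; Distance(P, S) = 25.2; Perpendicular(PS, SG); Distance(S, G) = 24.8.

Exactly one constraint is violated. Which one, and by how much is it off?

Distance(S, G) = 24.8 — off by 6.10.

A = (0.00, 0.00) ✓; AP at -56.20° ✓; |AP| = 31.10 ✓; ∠APS = 83.50° ✓; |PS| = 25.20 ✓; ∠(PS, SG) = 90.00° ✓; |SG| = 18.70 ✗.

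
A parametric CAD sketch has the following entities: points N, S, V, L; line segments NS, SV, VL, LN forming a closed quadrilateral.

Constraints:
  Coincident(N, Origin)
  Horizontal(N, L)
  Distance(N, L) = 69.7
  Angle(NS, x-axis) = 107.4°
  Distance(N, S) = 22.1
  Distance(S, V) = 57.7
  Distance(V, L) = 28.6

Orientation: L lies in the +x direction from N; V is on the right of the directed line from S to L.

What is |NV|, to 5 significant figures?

43.535

N is at the origin; N and L share the same y with |NL| = 69.7 and L in +x, so L = (69.7, 0). NS runs at 107.4° with |NS| = 22.1, so S = (-6.6088, 21.089). V is determined by |SV| = 57.7 and |VL| = 28.6 together: it lies at the intersection of circle(S, 57.7) and circle(L, 28.6). With |SL| = 79.169, the foot of the radical line on SL is 55.445 from S and the perpendicular offset is √(57.7² − 55.445²) = 15.973. Taking the right-of-SL solution: V = (42.578, -9.0761).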